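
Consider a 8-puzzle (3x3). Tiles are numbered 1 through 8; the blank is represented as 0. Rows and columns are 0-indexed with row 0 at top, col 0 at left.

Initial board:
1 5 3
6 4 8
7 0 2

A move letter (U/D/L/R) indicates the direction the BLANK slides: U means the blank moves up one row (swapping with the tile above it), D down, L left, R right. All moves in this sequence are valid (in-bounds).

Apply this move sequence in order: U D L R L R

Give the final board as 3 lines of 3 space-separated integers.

Answer: 1 5 3
6 4 8
7 0 2

Derivation:
After move 1 (U):
1 5 3
6 0 8
7 4 2

After move 2 (D):
1 5 3
6 4 8
7 0 2

After move 3 (L):
1 5 3
6 4 8
0 7 2

After move 4 (R):
1 5 3
6 4 8
7 0 2

After move 5 (L):
1 5 3
6 4 8
0 7 2

After move 6 (R):
1 5 3
6 4 8
7 0 2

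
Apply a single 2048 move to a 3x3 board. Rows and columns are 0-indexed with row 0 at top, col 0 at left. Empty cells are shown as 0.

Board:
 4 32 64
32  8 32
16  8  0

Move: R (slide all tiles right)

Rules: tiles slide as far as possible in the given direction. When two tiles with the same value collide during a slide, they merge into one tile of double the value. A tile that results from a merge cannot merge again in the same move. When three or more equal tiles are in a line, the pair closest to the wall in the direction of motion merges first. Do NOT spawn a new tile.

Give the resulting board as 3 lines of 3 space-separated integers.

Answer:  4 32 64
32  8 32
 0 16  8

Derivation:
Slide right:
row 0: [4, 32, 64] -> [4, 32, 64]
row 1: [32, 8, 32] -> [32, 8, 32]
row 2: [16, 8, 0] -> [0, 16, 8]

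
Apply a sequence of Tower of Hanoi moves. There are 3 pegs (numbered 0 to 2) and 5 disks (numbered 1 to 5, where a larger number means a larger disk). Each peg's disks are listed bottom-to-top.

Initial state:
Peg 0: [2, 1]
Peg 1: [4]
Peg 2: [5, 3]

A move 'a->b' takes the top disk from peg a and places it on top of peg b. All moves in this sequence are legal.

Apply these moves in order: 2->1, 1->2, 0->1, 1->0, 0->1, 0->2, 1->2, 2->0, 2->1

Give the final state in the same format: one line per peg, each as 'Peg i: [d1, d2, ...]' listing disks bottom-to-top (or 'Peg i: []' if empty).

Answer: Peg 0: [1]
Peg 1: [4, 2]
Peg 2: [5, 3]

Derivation:
After move 1 (2->1):
Peg 0: [2, 1]
Peg 1: [4, 3]
Peg 2: [5]

After move 2 (1->2):
Peg 0: [2, 1]
Peg 1: [4]
Peg 2: [5, 3]

After move 3 (0->1):
Peg 0: [2]
Peg 1: [4, 1]
Peg 2: [5, 3]

After move 4 (1->0):
Peg 0: [2, 1]
Peg 1: [4]
Peg 2: [5, 3]

After move 5 (0->1):
Peg 0: [2]
Peg 1: [4, 1]
Peg 2: [5, 3]

After move 6 (0->2):
Peg 0: []
Peg 1: [4, 1]
Peg 2: [5, 3, 2]

After move 7 (1->2):
Peg 0: []
Peg 1: [4]
Peg 2: [5, 3, 2, 1]

After move 8 (2->0):
Peg 0: [1]
Peg 1: [4]
Peg 2: [5, 3, 2]

After move 9 (2->1):
Peg 0: [1]
Peg 1: [4, 2]
Peg 2: [5, 3]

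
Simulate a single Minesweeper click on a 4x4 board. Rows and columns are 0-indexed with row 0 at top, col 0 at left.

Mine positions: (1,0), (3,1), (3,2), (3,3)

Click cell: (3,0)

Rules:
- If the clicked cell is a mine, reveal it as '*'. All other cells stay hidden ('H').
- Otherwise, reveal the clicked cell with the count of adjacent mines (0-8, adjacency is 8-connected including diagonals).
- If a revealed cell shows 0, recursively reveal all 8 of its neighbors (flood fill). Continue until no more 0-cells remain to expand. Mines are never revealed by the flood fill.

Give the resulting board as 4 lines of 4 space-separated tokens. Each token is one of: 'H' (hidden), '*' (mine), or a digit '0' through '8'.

H H H H
H H H H
H H H H
1 H H H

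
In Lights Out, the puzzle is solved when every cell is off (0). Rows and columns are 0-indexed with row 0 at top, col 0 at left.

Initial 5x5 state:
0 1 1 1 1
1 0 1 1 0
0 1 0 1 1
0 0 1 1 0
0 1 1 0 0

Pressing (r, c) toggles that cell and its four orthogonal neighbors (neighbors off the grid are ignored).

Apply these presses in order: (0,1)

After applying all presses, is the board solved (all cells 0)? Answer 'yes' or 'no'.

Answer: no

Derivation:
After press 1 at (0,1):
1 0 0 1 1
1 1 1 1 0
0 1 0 1 1
0 0 1 1 0
0 1 1 0 0

Lights still on: 14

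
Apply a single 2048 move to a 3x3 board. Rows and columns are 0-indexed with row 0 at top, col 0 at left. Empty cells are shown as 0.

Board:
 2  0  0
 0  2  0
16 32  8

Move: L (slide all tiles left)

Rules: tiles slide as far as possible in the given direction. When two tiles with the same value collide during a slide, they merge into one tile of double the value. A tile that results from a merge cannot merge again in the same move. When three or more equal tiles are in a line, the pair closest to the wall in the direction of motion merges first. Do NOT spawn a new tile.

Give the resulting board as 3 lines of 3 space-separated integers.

Slide left:
row 0: [2, 0, 0] -> [2, 0, 0]
row 1: [0, 2, 0] -> [2, 0, 0]
row 2: [16, 32, 8] -> [16, 32, 8]

Answer:  2  0  0
 2  0  0
16 32  8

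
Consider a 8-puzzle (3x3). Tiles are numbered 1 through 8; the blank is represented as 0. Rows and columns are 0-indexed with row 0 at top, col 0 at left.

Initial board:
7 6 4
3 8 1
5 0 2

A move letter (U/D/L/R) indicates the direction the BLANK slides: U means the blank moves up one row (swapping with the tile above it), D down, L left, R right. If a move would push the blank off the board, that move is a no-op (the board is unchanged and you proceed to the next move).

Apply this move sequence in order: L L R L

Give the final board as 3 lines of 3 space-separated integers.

After move 1 (L):
7 6 4
3 8 1
0 5 2

After move 2 (L):
7 6 4
3 8 1
0 5 2

After move 3 (R):
7 6 4
3 8 1
5 0 2

After move 4 (L):
7 6 4
3 8 1
0 5 2

Answer: 7 6 4
3 8 1
0 5 2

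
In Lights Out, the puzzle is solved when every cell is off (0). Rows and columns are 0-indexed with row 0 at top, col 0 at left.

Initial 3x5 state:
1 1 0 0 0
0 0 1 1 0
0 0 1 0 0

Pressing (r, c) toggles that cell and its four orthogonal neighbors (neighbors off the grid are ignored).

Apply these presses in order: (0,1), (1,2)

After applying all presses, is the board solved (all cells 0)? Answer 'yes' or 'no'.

After press 1 at (0,1):
0 0 1 0 0
0 1 1 1 0
0 0 1 0 0

After press 2 at (1,2):
0 0 0 0 0
0 0 0 0 0
0 0 0 0 0

Lights still on: 0

Answer: yes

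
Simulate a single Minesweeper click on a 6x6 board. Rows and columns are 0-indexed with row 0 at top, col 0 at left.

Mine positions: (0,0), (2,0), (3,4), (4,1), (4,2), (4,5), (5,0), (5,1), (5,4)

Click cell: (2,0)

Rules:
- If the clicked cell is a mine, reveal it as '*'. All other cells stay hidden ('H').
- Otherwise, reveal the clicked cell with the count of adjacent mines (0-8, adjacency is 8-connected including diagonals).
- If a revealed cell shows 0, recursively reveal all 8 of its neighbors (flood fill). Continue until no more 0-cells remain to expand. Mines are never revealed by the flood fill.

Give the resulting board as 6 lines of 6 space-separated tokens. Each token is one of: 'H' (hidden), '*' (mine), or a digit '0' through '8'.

H H H H H H
H H H H H H
* H H H H H
H H H H H H
H H H H H H
H H H H H H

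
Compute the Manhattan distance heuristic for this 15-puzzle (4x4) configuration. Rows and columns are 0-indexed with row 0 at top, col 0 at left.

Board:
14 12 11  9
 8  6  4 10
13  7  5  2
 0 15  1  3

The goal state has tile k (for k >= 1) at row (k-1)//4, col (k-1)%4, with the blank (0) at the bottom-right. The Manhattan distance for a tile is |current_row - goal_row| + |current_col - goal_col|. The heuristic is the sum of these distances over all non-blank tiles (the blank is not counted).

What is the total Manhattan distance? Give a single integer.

Tile 14: (0,0)->(3,1) = 4
Tile 12: (0,1)->(2,3) = 4
Tile 11: (0,2)->(2,2) = 2
Tile 9: (0,3)->(2,0) = 5
Tile 8: (1,0)->(1,3) = 3
Tile 6: (1,1)->(1,1) = 0
Tile 4: (1,2)->(0,3) = 2
Tile 10: (1,3)->(2,1) = 3
Tile 13: (2,0)->(3,0) = 1
Tile 7: (2,1)->(1,2) = 2
Tile 5: (2,2)->(1,0) = 3
Tile 2: (2,3)->(0,1) = 4
Tile 15: (3,1)->(3,2) = 1
Tile 1: (3,2)->(0,0) = 5
Tile 3: (3,3)->(0,2) = 4
Sum: 4 + 4 + 2 + 5 + 3 + 0 + 2 + 3 + 1 + 2 + 3 + 4 + 1 + 5 + 4 = 43

Answer: 43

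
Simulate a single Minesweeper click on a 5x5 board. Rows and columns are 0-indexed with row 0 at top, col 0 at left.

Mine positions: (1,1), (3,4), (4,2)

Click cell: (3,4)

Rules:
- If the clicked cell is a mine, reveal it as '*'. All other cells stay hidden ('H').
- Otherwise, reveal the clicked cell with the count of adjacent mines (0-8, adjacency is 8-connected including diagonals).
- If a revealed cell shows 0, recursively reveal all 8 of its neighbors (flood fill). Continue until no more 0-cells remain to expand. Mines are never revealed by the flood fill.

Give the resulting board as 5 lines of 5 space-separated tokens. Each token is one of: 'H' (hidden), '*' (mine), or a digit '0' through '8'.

H H H H H
H H H H H
H H H H H
H H H H *
H H H H H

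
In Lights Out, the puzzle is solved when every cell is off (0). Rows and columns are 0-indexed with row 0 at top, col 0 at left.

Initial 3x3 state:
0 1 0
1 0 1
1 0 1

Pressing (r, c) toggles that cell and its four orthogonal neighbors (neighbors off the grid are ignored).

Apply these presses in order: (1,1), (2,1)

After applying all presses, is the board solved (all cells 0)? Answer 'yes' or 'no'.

Answer: yes

Derivation:
After press 1 at (1,1):
0 0 0
0 1 0
1 1 1

After press 2 at (2,1):
0 0 0
0 0 0
0 0 0

Lights still on: 0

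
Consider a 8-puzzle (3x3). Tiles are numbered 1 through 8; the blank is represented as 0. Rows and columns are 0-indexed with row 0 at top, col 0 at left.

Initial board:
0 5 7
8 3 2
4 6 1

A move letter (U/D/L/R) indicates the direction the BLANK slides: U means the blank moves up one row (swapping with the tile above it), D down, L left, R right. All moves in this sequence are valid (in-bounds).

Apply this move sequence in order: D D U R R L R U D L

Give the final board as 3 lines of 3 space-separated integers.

After move 1 (D):
8 5 7
0 3 2
4 6 1

After move 2 (D):
8 5 7
4 3 2
0 6 1

After move 3 (U):
8 5 7
0 3 2
4 6 1

After move 4 (R):
8 5 7
3 0 2
4 6 1

After move 5 (R):
8 5 7
3 2 0
4 6 1

After move 6 (L):
8 5 7
3 0 2
4 6 1

After move 7 (R):
8 5 7
3 2 0
4 6 1

After move 8 (U):
8 5 0
3 2 7
4 6 1

After move 9 (D):
8 5 7
3 2 0
4 6 1

After move 10 (L):
8 5 7
3 0 2
4 6 1

Answer: 8 5 7
3 0 2
4 6 1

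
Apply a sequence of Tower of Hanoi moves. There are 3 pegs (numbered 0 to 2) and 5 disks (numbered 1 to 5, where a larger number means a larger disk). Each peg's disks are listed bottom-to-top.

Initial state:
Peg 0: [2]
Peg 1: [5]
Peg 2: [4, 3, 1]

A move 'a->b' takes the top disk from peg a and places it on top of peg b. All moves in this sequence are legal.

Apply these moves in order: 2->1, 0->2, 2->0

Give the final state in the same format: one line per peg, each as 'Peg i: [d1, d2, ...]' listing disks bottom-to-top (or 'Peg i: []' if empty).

After move 1 (2->1):
Peg 0: [2]
Peg 1: [5, 1]
Peg 2: [4, 3]

After move 2 (0->2):
Peg 0: []
Peg 1: [5, 1]
Peg 2: [4, 3, 2]

After move 3 (2->0):
Peg 0: [2]
Peg 1: [5, 1]
Peg 2: [4, 3]

Answer: Peg 0: [2]
Peg 1: [5, 1]
Peg 2: [4, 3]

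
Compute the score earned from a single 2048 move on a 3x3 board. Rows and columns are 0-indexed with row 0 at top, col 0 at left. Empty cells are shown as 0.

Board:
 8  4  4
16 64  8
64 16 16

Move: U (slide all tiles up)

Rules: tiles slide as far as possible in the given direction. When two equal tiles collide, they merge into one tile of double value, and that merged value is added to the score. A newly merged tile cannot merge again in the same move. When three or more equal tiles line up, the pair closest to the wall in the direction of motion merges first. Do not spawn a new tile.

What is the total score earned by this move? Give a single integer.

Slide up:
col 0: [8, 16, 64] -> [8, 16, 64]  score +0 (running 0)
col 1: [4, 64, 16] -> [4, 64, 16]  score +0 (running 0)
col 2: [4, 8, 16] -> [4, 8, 16]  score +0 (running 0)
Board after move:
 8  4  4
16 64  8
64 16 16

Answer: 0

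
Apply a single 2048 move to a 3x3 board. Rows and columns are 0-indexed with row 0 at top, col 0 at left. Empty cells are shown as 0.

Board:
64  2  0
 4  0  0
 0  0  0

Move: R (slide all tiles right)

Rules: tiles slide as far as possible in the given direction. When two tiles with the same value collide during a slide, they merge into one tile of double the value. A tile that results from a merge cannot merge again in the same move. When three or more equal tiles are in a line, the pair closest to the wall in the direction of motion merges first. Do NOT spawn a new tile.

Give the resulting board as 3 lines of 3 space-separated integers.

Answer:  0 64  2
 0  0  4
 0  0  0

Derivation:
Slide right:
row 0: [64, 2, 0] -> [0, 64, 2]
row 1: [4, 0, 0] -> [0, 0, 4]
row 2: [0, 0, 0] -> [0, 0, 0]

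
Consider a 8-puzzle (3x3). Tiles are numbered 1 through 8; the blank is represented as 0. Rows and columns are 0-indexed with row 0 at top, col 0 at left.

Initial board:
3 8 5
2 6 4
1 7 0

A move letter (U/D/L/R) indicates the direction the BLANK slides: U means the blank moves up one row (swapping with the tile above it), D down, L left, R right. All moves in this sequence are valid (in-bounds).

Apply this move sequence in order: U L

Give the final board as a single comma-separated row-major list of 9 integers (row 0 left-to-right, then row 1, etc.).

After move 1 (U):
3 8 5
2 6 0
1 7 4

After move 2 (L):
3 8 5
2 0 6
1 7 4

Answer: 3, 8, 5, 2, 0, 6, 1, 7, 4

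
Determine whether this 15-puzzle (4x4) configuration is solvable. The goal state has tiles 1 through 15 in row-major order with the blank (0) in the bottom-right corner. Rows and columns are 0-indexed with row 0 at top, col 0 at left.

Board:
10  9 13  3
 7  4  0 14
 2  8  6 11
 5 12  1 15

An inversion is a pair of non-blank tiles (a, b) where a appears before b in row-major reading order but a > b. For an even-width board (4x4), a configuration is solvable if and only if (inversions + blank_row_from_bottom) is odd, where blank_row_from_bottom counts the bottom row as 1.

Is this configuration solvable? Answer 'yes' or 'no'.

Inversions: 53
Blank is in row 1 (0-indexed from top), which is row 3 counting from the bottom (bottom = 1).
53 + 3 = 56, which is even, so the puzzle is not solvable.

Answer: no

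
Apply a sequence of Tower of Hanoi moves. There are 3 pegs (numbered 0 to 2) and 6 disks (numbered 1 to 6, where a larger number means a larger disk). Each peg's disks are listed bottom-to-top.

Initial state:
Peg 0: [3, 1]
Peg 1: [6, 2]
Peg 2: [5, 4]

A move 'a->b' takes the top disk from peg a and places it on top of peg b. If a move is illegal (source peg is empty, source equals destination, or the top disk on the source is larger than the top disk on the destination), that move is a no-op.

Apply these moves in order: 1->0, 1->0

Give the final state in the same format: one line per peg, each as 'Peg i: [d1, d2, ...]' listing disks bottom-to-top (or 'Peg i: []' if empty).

After move 1 (1->0):
Peg 0: [3, 1]
Peg 1: [6, 2]
Peg 2: [5, 4]

After move 2 (1->0):
Peg 0: [3, 1]
Peg 1: [6, 2]
Peg 2: [5, 4]

Answer: Peg 0: [3, 1]
Peg 1: [6, 2]
Peg 2: [5, 4]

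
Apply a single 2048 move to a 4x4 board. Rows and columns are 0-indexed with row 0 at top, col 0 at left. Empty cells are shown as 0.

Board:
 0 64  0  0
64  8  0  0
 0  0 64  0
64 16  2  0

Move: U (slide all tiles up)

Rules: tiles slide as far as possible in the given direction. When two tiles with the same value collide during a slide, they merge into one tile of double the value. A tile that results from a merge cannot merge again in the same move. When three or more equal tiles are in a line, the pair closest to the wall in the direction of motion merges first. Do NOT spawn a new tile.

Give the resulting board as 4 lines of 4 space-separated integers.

Slide up:
col 0: [0, 64, 0, 64] -> [128, 0, 0, 0]
col 1: [64, 8, 0, 16] -> [64, 8, 16, 0]
col 2: [0, 0, 64, 2] -> [64, 2, 0, 0]
col 3: [0, 0, 0, 0] -> [0, 0, 0, 0]

Answer: 128  64  64   0
  0   8   2   0
  0  16   0   0
  0   0   0   0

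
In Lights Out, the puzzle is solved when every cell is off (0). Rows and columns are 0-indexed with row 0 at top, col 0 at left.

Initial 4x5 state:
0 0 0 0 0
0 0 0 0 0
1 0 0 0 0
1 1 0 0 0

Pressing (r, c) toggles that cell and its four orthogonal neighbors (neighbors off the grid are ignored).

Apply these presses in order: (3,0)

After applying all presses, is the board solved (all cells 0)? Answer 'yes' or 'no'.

Answer: yes

Derivation:
After press 1 at (3,0):
0 0 0 0 0
0 0 0 0 0
0 0 0 0 0
0 0 0 0 0

Lights still on: 0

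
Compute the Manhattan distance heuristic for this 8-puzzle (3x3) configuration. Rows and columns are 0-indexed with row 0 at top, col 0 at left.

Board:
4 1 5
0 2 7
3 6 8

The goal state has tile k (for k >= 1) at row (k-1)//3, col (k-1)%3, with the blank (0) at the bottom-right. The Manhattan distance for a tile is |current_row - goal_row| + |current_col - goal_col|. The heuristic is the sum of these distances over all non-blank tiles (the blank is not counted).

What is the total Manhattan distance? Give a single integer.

Tile 4: (0,0)->(1,0) = 1
Tile 1: (0,1)->(0,0) = 1
Tile 5: (0,2)->(1,1) = 2
Tile 2: (1,1)->(0,1) = 1
Tile 7: (1,2)->(2,0) = 3
Tile 3: (2,0)->(0,2) = 4
Tile 6: (2,1)->(1,2) = 2
Tile 8: (2,2)->(2,1) = 1
Sum: 1 + 1 + 2 + 1 + 3 + 4 + 2 + 1 = 15

Answer: 15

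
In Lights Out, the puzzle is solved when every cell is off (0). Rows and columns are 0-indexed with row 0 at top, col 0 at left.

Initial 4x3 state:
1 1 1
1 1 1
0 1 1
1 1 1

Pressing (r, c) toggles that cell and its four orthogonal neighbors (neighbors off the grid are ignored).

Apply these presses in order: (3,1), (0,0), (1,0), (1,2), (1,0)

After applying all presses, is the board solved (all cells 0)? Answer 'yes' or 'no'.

Answer: yes

Derivation:
After press 1 at (3,1):
1 1 1
1 1 1
0 0 1
0 0 0

After press 2 at (0,0):
0 0 1
0 1 1
0 0 1
0 0 0

After press 3 at (1,0):
1 0 1
1 0 1
1 0 1
0 0 0

After press 4 at (1,2):
1 0 0
1 1 0
1 0 0
0 0 0

After press 5 at (1,0):
0 0 0
0 0 0
0 0 0
0 0 0

Lights still on: 0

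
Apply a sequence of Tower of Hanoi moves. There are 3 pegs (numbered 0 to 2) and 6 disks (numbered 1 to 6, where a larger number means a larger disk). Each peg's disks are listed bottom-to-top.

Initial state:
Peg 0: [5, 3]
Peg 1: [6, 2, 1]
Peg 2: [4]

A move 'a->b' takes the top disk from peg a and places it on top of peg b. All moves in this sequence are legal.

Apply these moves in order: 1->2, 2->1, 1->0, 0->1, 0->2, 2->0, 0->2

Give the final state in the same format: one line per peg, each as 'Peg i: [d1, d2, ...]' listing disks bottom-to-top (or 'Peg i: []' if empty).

Answer: Peg 0: [5]
Peg 1: [6, 2, 1]
Peg 2: [4, 3]

Derivation:
After move 1 (1->2):
Peg 0: [5, 3]
Peg 1: [6, 2]
Peg 2: [4, 1]

After move 2 (2->1):
Peg 0: [5, 3]
Peg 1: [6, 2, 1]
Peg 2: [4]

After move 3 (1->0):
Peg 0: [5, 3, 1]
Peg 1: [6, 2]
Peg 2: [4]

After move 4 (0->1):
Peg 0: [5, 3]
Peg 1: [6, 2, 1]
Peg 2: [4]

After move 5 (0->2):
Peg 0: [5]
Peg 1: [6, 2, 1]
Peg 2: [4, 3]

After move 6 (2->0):
Peg 0: [5, 3]
Peg 1: [6, 2, 1]
Peg 2: [4]

After move 7 (0->2):
Peg 0: [5]
Peg 1: [6, 2, 1]
Peg 2: [4, 3]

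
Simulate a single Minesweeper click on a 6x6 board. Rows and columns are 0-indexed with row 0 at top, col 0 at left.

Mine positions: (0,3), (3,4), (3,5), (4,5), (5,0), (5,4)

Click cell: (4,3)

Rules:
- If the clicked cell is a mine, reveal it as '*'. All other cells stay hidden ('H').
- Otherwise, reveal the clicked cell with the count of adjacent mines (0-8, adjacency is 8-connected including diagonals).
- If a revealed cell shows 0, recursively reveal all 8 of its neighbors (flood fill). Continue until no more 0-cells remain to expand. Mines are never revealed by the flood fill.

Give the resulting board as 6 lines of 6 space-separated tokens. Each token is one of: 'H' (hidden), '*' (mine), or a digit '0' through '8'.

H H H H H H
H H H H H H
H H H H H H
H H H H H H
H H H 2 H H
H H H H H H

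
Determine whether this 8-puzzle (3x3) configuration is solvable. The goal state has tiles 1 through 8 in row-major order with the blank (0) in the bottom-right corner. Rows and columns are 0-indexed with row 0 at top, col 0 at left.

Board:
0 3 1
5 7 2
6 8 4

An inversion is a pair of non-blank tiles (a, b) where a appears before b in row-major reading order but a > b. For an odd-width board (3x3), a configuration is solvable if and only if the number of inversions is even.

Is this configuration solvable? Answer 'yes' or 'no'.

Inversions (pairs i<j in row-major order where tile[i] > tile[j] > 0): 9
9 is odd, so the puzzle is not solvable.

Answer: no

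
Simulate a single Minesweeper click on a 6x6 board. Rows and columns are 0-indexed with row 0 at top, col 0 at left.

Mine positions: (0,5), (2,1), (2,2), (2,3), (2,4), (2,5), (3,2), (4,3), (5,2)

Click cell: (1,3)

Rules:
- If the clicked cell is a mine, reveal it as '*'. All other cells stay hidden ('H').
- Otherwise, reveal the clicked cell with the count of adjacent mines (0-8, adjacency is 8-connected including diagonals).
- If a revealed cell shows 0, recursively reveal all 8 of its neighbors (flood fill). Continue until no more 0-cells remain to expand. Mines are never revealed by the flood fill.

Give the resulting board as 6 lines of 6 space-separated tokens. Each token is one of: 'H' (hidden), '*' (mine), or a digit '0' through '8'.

H H H H H H
H H H 3 H H
H H H H H H
H H H H H H
H H H H H H
H H H H H H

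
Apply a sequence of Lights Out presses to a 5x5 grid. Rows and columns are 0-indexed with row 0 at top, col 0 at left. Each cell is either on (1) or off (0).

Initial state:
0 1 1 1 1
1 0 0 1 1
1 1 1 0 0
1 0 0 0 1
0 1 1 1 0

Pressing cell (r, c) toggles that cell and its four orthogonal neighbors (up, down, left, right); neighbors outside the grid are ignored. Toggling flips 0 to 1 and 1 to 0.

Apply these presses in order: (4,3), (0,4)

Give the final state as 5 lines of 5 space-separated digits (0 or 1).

Answer: 0 1 1 0 0
1 0 0 1 0
1 1 1 0 0
1 0 0 1 1
0 1 0 0 1

Derivation:
After press 1 at (4,3):
0 1 1 1 1
1 0 0 1 1
1 1 1 0 0
1 0 0 1 1
0 1 0 0 1

After press 2 at (0,4):
0 1 1 0 0
1 0 0 1 0
1 1 1 0 0
1 0 0 1 1
0 1 0 0 1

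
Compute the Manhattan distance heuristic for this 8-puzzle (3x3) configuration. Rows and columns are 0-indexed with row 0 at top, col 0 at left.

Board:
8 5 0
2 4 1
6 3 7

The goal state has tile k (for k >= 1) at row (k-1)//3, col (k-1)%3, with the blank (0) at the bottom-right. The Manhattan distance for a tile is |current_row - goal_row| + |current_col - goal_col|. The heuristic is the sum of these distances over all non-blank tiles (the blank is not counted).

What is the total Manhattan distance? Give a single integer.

Answer: 18

Derivation:
Tile 8: at (0,0), goal (2,1), distance |0-2|+|0-1| = 3
Tile 5: at (0,1), goal (1,1), distance |0-1|+|1-1| = 1
Tile 2: at (1,0), goal (0,1), distance |1-0|+|0-1| = 2
Tile 4: at (1,1), goal (1,0), distance |1-1|+|1-0| = 1
Tile 1: at (1,2), goal (0,0), distance |1-0|+|2-0| = 3
Tile 6: at (2,0), goal (1,2), distance |2-1|+|0-2| = 3
Tile 3: at (2,1), goal (0,2), distance |2-0|+|1-2| = 3
Tile 7: at (2,2), goal (2,0), distance |2-2|+|2-0| = 2
Sum: 3 + 1 + 2 + 1 + 3 + 3 + 3 + 2 = 18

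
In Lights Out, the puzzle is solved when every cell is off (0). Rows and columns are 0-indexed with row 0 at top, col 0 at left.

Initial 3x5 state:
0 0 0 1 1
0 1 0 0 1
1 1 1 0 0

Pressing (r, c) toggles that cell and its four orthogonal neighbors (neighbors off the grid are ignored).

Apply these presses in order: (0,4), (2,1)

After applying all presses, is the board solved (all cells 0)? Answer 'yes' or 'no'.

After press 1 at (0,4):
0 0 0 0 0
0 1 0 0 0
1 1 1 0 0

After press 2 at (2,1):
0 0 0 0 0
0 0 0 0 0
0 0 0 0 0

Lights still on: 0

Answer: yes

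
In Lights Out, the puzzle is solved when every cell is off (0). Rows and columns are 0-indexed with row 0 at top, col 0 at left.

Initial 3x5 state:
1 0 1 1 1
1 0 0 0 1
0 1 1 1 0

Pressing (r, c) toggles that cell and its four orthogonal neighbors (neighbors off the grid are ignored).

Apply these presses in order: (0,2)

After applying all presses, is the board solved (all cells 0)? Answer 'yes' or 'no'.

After press 1 at (0,2):
1 1 0 0 1
1 0 1 0 1
0 1 1 1 0

Lights still on: 9

Answer: no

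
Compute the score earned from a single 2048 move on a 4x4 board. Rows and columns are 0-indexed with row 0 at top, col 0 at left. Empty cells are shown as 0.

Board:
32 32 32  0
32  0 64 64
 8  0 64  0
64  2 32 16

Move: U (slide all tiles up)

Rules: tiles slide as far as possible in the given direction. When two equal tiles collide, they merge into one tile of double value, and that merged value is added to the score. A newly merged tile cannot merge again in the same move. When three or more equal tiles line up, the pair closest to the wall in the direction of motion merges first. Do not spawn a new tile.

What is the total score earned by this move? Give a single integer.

Slide up:
col 0: [32, 32, 8, 64] -> [64, 8, 64, 0]  score +64 (running 64)
col 1: [32, 0, 0, 2] -> [32, 2, 0, 0]  score +0 (running 64)
col 2: [32, 64, 64, 32] -> [32, 128, 32, 0]  score +128 (running 192)
col 3: [0, 64, 0, 16] -> [64, 16, 0, 0]  score +0 (running 192)
Board after move:
 64  32  32  64
  8   2 128  16
 64   0  32   0
  0   0   0   0

Answer: 192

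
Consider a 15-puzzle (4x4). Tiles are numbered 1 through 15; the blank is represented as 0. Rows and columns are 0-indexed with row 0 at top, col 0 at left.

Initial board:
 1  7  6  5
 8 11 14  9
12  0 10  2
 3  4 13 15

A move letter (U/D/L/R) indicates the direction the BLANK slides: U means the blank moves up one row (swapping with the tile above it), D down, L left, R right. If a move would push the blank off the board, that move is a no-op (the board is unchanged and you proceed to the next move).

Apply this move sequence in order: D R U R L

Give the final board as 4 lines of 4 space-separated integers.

After move 1 (D):
 1  7  6  5
 8 11 14  9
12  4 10  2
 3  0 13 15

After move 2 (R):
 1  7  6  5
 8 11 14  9
12  4 10  2
 3 13  0 15

After move 3 (U):
 1  7  6  5
 8 11 14  9
12  4  0  2
 3 13 10 15

After move 4 (R):
 1  7  6  5
 8 11 14  9
12  4  2  0
 3 13 10 15

After move 5 (L):
 1  7  6  5
 8 11 14  9
12  4  0  2
 3 13 10 15

Answer:  1  7  6  5
 8 11 14  9
12  4  0  2
 3 13 10 15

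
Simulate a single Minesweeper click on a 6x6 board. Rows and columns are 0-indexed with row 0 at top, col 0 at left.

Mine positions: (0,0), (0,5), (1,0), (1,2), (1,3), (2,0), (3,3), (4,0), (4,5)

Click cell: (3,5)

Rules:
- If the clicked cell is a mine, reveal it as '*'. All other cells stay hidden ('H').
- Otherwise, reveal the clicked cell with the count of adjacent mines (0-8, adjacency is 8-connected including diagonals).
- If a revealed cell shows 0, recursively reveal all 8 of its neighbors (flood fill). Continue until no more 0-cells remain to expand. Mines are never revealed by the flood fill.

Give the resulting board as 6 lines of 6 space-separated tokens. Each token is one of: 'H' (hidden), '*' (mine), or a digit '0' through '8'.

H H H H H H
H H H H H H
H H H H H H
H H H H H 1
H H H H H H
H H H H H H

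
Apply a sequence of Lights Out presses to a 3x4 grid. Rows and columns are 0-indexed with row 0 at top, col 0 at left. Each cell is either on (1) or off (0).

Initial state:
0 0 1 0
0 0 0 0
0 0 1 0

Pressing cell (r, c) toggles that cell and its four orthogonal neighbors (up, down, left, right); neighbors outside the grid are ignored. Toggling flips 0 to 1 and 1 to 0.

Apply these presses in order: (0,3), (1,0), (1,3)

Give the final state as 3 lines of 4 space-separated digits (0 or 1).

After press 1 at (0,3):
0 0 0 1
0 0 0 1
0 0 1 0

After press 2 at (1,0):
1 0 0 1
1 1 0 1
1 0 1 0

After press 3 at (1,3):
1 0 0 0
1 1 1 0
1 0 1 1

Answer: 1 0 0 0
1 1 1 0
1 0 1 1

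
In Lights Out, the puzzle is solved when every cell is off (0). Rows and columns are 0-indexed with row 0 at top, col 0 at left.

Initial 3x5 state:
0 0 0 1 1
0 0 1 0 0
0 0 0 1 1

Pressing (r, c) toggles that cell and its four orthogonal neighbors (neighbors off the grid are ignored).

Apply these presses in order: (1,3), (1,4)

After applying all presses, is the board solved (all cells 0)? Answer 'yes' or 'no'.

After press 1 at (1,3):
0 0 0 0 1
0 0 0 1 1
0 0 0 0 1

After press 2 at (1,4):
0 0 0 0 0
0 0 0 0 0
0 0 0 0 0

Lights still on: 0

Answer: yes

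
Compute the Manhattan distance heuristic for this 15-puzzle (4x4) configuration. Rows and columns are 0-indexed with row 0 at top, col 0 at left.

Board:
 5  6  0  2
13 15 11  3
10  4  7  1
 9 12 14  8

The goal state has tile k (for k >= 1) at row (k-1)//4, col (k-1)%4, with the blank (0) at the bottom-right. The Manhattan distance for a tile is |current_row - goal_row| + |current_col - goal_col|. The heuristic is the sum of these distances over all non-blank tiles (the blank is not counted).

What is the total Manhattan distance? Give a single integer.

Tile 5: (0,0)->(1,0) = 1
Tile 6: (0,1)->(1,1) = 1
Tile 2: (0,3)->(0,1) = 2
Tile 13: (1,0)->(3,0) = 2
Tile 15: (1,1)->(3,2) = 3
Tile 11: (1,2)->(2,2) = 1
Tile 3: (1,3)->(0,2) = 2
Tile 10: (2,0)->(2,1) = 1
Tile 4: (2,1)->(0,3) = 4
Tile 7: (2,2)->(1,2) = 1
Tile 1: (2,3)->(0,0) = 5
Tile 9: (3,0)->(2,0) = 1
Tile 12: (3,1)->(2,3) = 3
Tile 14: (3,2)->(3,1) = 1
Tile 8: (3,3)->(1,3) = 2
Sum: 1 + 1 + 2 + 2 + 3 + 1 + 2 + 1 + 4 + 1 + 5 + 1 + 3 + 1 + 2 = 30

Answer: 30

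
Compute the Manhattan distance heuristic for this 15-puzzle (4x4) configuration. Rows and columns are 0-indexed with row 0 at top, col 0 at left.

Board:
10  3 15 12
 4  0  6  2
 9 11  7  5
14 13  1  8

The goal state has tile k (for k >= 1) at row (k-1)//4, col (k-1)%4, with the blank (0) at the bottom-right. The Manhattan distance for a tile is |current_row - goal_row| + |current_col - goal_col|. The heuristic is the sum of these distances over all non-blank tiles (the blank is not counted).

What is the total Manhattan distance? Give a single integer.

Answer: 32

Derivation:
Tile 10: at (0,0), goal (2,1), distance |0-2|+|0-1| = 3
Tile 3: at (0,1), goal (0,2), distance |0-0|+|1-2| = 1
Tile 15: at (0,2), goal (3,2), distance |0-3|+|2-2| = 3
Tile 12: at (0,3), goal (2,3), distance |0-2|+|3-3| = 2
Tile 4: at (1,0), goal (0,3), distance |1-0|+|0-3| = 4
Tile 6: at (1,2), goal (1,1), distance |1-1|+|2-1| = 1
Tile 2: at (1,3), goal (0,1), distance |1-0|+|3-1| = 3
Tile 9: at (2,0), goal (2,0), distance |2-2|+|0-0| = 0
Tile 11: at (2,1), goal (2,2), distance |2-2|+|1-2| = 1
Tile 7: at (2,2), goal (1,2), distance |2-1|+|2-2| = 1
Tile 5: at (2,3), goal (1,0), distance |2-1|+|3-0| = 4
Tile 14: at (3,0), goal (3,1), distance |3-3|+|0-1| = 1
Tile 13: at (3,1), goal (3,0), distance |3-3|+|1-0| = 1
Tile 1: at (3,2), goal (0,0), distance |3-0|+|2-0| = 5
Tile 8: at (3,3), goal (1,3), distance |3-1|+|3-3| = 2
Sum: 3 + 1 + 3 + 2 + 4 + 1 + 3 + 0 + 1 + 1 + 4 + 1 + 1 + 5 + 2 = 32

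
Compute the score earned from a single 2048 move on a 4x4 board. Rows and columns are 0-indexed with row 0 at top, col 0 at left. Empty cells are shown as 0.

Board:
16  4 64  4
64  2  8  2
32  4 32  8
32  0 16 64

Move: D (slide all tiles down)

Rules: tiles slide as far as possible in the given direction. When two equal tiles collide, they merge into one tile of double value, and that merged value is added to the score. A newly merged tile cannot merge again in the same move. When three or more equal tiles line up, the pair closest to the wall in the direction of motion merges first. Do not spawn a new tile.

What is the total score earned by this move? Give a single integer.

Slide down:
col 0: [16, 64, 32, 32] -> [0, 16, 64, 64]  score +64 (running 64)
col 1: [4, 2, 4, 0] -> [0, 4, 2, 4]  score +0 (running 64)
col 2: [64, 8, 32, 16] -> [64, 8, 32, 16]  score +0 (running 64)
col 3: [4, 2, 8, 64] -> [4, 2, 8, 64]  score +0 (running 64)
Board after move:
 0  0 64  4
16  4  8  2
64  2 32  8
64  4 16 64

Answer: 64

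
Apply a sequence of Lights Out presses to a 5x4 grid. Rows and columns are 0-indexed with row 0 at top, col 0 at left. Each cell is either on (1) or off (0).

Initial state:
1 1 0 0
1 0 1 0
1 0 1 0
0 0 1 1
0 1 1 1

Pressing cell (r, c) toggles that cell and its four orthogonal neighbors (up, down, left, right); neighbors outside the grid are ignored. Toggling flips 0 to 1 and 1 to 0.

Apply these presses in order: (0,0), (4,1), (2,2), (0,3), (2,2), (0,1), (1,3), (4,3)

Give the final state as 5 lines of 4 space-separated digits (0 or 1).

Answer: 1 1 0 0
0 1 0 0
1 0 1 1
0 1 1 0
1 0 1 0

Derivation:
After press 1 at (0,0):
0 0 0 0
0 0 1 0
1 0 1 0
0 0 1 1
0 1 1 1

After press 2 at (4,1):
0 0 0 0
0 0 1 0
1 0 1 0
0 1 1 1
1 0 0 1

After press 3 at (2,2):
0 0 0 0
0 0 0 0
1 1 0 1
0 1 0 1
1 0 0 1

After press 4 at (0,3):
0 0 1 1
0 0 0 1
1 1 0 1
0 1 0 1
1 0 0 1

After press 5 at (2,2):
0 0 1 1
0 0 1 1
1 0 1 0
0 1 1 1
1 0 0 1

After press 6 at (0,1):
1 1 0 1
0 1 1 1
1 0 1 0
0 1 1 1
1 0 0 1

After press 7 at (1,3):
1 1 0 0
0 1 0 0
1 0 1 1
0 1 1 1
1 0 0 1

After press 8 at (4,3):
1 1 0 0
0 1 0 0
1 0 1 1
0 1 1 0
1 0 1 0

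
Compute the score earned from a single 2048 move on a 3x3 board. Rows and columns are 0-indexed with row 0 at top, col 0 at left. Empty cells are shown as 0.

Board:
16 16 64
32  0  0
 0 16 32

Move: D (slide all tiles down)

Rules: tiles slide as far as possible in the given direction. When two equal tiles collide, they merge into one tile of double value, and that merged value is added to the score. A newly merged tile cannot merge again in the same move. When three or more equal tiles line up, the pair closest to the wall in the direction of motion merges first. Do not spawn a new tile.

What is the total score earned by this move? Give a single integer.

Slide down:
col 0: [16, 32, 0] -> [0, 16, 32]  score +0 (running 0)
col 1: [16, 0, 16] -> [0, 0, 32]  score +32 (running 32)
col 2: [64, 0, 32] -> [0, 64, 32]  score +0 (running 32)
Board after move:
 0  0  0
16  0 64
32 32 32

Answer: 32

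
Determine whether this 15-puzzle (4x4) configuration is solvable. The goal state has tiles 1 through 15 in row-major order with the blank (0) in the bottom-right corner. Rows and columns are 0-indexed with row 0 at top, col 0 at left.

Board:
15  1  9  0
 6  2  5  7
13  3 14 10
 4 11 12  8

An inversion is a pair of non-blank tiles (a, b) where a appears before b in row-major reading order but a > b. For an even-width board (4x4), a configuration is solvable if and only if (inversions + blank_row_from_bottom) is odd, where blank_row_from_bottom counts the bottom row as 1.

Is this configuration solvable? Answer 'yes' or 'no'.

Inversions: 44
Blank is in row 0 (0-indexed from top), which is row 4 counting from the bottom (bottom = 1).
44 + 4 = 48, which is even, so the puzzle is not solvable.

Answer: no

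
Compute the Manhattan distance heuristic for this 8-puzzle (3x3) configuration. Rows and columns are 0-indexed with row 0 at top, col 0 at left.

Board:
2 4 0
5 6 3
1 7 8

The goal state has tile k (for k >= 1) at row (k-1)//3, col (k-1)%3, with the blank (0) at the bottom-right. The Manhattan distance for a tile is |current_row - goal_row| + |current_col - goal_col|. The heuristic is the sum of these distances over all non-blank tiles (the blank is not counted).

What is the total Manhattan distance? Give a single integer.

Answer: 10

Derivation:
Tile 2: at (0,0), goal (0,1), distance |0-0|+|0-1| = 1
Tile 4: at (0,1), goal (1,0), distance |0-1|+|1-0| = 2
Tile 5: at (1,0), goal (1,1), distance |1-1|+|0-1| = 1
Tile 6: at (1,1), goal (1,2), distance |1-1|+|1-2| = 1
Tile 3: at (1,2), goal (0,2), distance |1-0|+|2-2| = 1
Tile 1: at (2,0), goal (0,0), distance |2-0|+|0-0| = 2
Tile 7: at (2,1), goal (2,0), distance |2-2|+|1-0| = 1
Tile 8: at (2,2), goal (2,1), distance |2-2|+|2-1| = 1
Sum: 1 + 2 + 1 + 1 + 1 + 2 + 1 + 1 = 10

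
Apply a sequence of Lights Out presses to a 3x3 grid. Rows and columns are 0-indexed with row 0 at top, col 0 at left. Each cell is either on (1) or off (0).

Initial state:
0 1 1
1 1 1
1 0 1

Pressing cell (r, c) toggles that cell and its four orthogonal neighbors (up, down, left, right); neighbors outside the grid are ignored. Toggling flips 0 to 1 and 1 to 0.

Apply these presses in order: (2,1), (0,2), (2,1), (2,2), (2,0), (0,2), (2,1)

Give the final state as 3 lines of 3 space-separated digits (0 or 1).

Answer: 0 1 1
0 0 0
1 1 1

Derivation:
After press 1 at (2,1):
0 1 1
1 0 1
0 1 0

After press 2 at (0,2):
0 0 0
1 0 0
0 1 0

After press 3 at (2,1):
0 0 0
1 1 0
1 0 1

After press 4 at (2,2):
0 0 0
1 1 1
1 1 0

After press 5 at (2,0):
0 0 0
0 1 1
0 0 0

After press 6 at (0,2):
0 1 1
0 1 0
0 0 0

After press 7 at (2,1):
0 1 1
0 0 0
1 1 1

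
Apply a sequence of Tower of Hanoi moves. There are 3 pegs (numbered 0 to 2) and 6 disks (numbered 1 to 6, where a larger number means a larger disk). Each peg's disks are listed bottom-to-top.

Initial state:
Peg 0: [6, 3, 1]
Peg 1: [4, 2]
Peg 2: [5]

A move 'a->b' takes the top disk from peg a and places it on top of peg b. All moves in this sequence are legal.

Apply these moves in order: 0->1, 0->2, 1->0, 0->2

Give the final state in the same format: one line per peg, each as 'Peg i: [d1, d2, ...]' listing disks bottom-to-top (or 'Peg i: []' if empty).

Answer: Peg 0: [6]
Peg 1: [4, 2]
Peg 2: [5, 3, 1]

Derivation:
After move 1 (0->1):
Peg 0: [6, 3]
Peg 1: [4, 2, 1]
Peg 2: [5]

After move 2 (0->2):
Peg 0: [6]
Peg 1: [4, 2, 1]
Peg 2: [5, 3]

After move 3 (1->0):
Peg 0: [6, 1]
Peg 1: [4, 2]
Peg 2: [5, 3]

After move 4 (0->2):
Peg 0: [6]
Peg 1: [4, 2]
Peg 2: [5, 3, 1]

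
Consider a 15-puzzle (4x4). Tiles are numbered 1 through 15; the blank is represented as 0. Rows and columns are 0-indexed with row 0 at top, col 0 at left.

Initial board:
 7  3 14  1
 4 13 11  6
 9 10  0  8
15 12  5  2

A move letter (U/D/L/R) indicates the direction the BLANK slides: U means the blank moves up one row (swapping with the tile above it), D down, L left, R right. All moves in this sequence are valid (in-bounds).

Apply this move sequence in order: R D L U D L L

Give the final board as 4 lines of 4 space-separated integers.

After move 1 (R):
 7  3 14  1
 4 13 11  6
 9 10  8  0
15 12  5  2

After move 2 (D):
 7  3 14  1
 4 13 11  6
 9 10  8  2
15 12  5  0

After move 3 (L):
 7  3 14  1
 4 13 11  6
 9 10  8  2
15 12  0  5

After move 4 (U):
 7  3 14  1
 4 13 11  6
 9 10  0  2
15 12  8  5

After move 5 (D):
 7  3 14  1
 4 13 11  6
 9 10  8  2
15 12  0  5

After move 6 (L):
 7  3 14  1
 4 13 11  6
 9 10  8  2
15  0 12  5

After move 7 (L):
 7  3 14  1
 4 13 11  6
 9 10  8  2
 0 15 12  5

Answer:  7  3 14  1
 4 13 11  6
 9 10  8  2
 0 15 12  5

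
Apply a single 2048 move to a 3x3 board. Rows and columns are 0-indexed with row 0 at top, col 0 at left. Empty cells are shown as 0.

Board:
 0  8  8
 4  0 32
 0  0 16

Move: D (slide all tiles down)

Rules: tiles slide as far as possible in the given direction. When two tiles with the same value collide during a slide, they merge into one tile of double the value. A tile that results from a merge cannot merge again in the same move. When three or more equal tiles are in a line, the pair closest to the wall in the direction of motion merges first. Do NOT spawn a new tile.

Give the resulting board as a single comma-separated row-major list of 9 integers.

Slide down:
col 0: [0, 4, 0] -> [0, 0, 4]
col 1: [8, 0, 0] -> [0, 0, 8]
col 2: [8, 32, 16] -> [8, 32, 16]

Answer: 0, 0, 8, 0, 0, 32, 4, 8, 16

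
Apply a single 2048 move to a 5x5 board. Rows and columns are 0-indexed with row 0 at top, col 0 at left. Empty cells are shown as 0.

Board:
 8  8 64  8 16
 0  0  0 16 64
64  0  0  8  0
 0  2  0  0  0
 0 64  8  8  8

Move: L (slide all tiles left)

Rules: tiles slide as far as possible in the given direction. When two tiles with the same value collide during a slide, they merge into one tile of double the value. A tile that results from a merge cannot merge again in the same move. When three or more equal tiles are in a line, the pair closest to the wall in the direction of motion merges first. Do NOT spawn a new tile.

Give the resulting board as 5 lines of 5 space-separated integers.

Slide left:
row 0: [8, 8, 64, 8, 16] -> [16, 64, 8, 16, 0]
row 1: [0, 0, 0, 16, 64] -> [16, 64, 0, 0, 0]
row 2: [64, 0, 0, 8, 0] -> [64, 8, 0, 0, 0]
row 3: [0, 2, 0, 0, 0] -> [2, 0, 0, 0, 0]
row 4: [0, 64, 8, 8, 8] -> [64, 16, 8, 0, 0]

Answer: 16 64  8 16  0
16 64  0  0  0
64  8  0  0  0
 2  0  0  0  0
64 16  8  0  0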